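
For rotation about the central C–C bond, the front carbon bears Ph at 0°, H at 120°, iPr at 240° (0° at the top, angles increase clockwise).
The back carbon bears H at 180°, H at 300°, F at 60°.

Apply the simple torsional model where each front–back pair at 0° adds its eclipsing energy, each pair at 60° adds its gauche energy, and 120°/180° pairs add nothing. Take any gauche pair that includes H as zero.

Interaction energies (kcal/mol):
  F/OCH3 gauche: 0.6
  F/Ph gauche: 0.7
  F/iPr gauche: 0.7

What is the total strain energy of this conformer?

This conformer (staggered): Ph–F gauche; 0.7 = 0.7 kcal/mol.

0.7 kcal/mol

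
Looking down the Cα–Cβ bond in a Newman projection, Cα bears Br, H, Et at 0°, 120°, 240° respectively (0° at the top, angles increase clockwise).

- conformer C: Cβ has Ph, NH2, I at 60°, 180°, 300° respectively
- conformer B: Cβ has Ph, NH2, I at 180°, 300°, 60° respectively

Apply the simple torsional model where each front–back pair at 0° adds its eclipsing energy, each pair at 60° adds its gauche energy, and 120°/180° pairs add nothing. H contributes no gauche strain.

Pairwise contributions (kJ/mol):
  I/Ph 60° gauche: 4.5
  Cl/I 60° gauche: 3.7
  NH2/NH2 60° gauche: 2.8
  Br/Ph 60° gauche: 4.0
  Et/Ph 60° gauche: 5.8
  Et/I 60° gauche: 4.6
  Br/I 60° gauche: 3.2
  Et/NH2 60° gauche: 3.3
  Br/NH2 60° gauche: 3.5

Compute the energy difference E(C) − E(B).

-0.7 kJ/mol

C (staggered): Br–Ph gauche, Br–I gauche, Et–NH2 gauche, Et–I gauche; 4.0 + 3.2 + 3.3 + 4.6 = 15.1 kJ/mol.
B (staggered): Br–NH2 gauche, Br–I gauche, Et–Ph gauche, Et–NH2 gauche; 3.5 + 3.2 + 5.8 + 3.3 = 15.8 kJ/mol.
E(C) − E(B) = 15.1 − 15.8 = -0.7 kJ/mol.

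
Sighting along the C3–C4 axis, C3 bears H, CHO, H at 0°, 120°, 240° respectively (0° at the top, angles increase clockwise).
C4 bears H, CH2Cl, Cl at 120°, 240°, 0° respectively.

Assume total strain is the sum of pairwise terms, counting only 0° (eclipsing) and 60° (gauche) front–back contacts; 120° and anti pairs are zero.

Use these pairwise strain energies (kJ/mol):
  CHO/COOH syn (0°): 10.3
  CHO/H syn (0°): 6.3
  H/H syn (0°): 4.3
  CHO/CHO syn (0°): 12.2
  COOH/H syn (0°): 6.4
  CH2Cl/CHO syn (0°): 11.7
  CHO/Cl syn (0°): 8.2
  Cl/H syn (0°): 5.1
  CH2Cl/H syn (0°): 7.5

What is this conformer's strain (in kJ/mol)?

18.9 kJ/mol

This conformer (eclipsed): H–Cl eclipsed, CHO–H eclipsed, H–CH2Cl eclipsed; 5.1 + 6.3 + 7.5 = 18.9 kJ/mol.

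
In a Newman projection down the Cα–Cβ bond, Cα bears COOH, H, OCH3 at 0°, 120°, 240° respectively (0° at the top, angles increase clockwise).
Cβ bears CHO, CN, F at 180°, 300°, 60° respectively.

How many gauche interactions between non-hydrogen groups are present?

Non-H gauche pairs: COOH(0°)/CN(300°); COOH(0°)/F(60°); OCH3(240°)/CHO(180°); OCH3(240°)/CN(300°) — 4 interactions.

4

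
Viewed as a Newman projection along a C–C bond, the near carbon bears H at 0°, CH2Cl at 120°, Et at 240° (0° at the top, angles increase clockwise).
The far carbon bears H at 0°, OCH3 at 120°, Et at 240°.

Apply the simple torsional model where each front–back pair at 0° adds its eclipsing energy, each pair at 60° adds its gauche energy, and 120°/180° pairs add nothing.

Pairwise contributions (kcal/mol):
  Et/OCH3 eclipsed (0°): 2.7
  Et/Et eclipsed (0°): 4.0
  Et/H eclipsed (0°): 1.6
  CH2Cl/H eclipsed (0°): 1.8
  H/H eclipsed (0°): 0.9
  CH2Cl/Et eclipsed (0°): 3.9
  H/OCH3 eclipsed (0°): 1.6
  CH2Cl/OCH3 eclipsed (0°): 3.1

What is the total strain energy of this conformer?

This conformer is eclipsed. H at 0° is eclipsed with H at 0° (0.9); CH2Cl at 120° is eclipsed with OCH3 at 120° (3.1); Et at 240° is eclipsed with Et at 240° (4.0). Total 8.0 kcal/mol.

8.0 kcal/mol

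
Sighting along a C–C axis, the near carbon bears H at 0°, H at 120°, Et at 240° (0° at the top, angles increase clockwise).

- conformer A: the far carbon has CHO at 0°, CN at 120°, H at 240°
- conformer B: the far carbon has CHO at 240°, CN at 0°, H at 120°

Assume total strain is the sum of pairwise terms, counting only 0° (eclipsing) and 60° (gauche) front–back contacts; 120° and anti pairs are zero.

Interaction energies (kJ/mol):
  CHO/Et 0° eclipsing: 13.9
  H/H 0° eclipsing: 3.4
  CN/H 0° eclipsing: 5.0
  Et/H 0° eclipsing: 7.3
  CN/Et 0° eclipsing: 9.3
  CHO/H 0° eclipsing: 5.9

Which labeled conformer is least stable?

A (eclipsed): H(0°)/CHO(0°) eclipsed 5.9; H(120°)/CN(120°) eclipsed 5.0; Et(240°)/H(240°) eclipsed 7.3 → 18.2 kJ/mol.
B (eclipsed): H(0°)/CN(0°) eclipsed 5.0; H(120°)/H(120°) eclipsed 3.4; Et(240°)/CHO(240°) eclipsed 13.9 → 22.3 kJ/mol.
B has the highest total (22.3 kJ/mol).

B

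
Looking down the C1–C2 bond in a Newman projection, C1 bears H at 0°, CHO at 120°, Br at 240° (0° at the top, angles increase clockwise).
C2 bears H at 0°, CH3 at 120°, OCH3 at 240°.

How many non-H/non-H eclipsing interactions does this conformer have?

Non-H eclipsing pairs: CHO(120°)/CH3(120°); Br(240°)/OCH3(240°) — 2 interactions.

2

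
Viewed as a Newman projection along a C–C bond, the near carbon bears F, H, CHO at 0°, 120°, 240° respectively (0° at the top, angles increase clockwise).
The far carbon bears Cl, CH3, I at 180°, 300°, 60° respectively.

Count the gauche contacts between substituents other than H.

4

Non-H gauche pairs: F(0°)/CH3(300°); F(0°)/I(60°); CHO(240°)/Cl(180°); CHO(240°)/CH3(300°) — 4 interactions.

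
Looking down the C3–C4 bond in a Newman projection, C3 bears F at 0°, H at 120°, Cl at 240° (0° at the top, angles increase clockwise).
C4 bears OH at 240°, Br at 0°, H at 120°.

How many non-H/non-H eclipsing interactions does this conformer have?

Non-H eclipsing pairs: F(0°)/Br(0°); Cl(240°)/OH(240°) — 2 interactions.

2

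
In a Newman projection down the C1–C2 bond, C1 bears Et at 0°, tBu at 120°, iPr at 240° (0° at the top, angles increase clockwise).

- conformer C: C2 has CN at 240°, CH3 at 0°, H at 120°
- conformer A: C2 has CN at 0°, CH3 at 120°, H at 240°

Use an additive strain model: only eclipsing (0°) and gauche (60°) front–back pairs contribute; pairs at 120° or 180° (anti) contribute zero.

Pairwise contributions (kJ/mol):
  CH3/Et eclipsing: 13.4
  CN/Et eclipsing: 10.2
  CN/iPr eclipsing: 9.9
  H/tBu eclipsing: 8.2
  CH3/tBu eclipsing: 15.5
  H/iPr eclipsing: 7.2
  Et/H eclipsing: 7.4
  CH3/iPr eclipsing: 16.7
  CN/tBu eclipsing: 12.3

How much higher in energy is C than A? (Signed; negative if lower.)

-1.4 kJ/mol

C (eclipsed): Et(0°)/CH3(0°) eclipsed 13.4; tBu(120°)/H(120°) eclipsed 8.2; iPr(240°)/CN(240°) eclipsed 9.9 → 31.5 kJ/mol.
A (eclipsed): Et(0°)/CN(0°) eclipsed 10.2; tBu(120°)/CH3(120°) eclipsed 15.5; iPr(240°)/H(240°) eclipsed 7.2 → 32.9 kJ/mol.
E(C) − E(A) = 31.5 − 32.9 = -1.4 kJ/mol.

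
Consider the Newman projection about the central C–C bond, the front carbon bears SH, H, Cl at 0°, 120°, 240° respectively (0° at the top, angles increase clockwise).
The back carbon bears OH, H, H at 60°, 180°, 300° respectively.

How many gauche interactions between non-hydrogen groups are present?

Non-H gauche pairs: SH(0°)/OH(60°) — 1 interaction.

1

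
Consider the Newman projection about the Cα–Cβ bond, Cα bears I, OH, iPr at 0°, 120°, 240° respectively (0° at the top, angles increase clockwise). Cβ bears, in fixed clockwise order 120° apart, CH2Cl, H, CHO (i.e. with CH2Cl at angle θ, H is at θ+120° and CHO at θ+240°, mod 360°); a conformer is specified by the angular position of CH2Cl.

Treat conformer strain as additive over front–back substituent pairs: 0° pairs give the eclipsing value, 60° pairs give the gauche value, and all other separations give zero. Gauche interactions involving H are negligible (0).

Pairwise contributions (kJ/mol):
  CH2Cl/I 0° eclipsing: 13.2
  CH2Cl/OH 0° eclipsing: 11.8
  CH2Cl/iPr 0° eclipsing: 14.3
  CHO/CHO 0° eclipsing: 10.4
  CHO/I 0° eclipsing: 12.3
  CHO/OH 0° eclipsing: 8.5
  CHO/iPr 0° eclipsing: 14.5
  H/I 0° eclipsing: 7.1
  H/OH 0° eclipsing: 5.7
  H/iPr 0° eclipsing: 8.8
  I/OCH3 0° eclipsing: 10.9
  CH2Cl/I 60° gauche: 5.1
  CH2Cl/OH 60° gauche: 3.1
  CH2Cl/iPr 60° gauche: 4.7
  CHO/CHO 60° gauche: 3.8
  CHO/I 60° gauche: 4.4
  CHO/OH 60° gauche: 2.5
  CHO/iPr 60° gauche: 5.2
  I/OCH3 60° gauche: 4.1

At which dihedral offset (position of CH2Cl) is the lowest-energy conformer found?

180°

CH2Cl at 0° (eclipsed): I(0°)/CH2Cl(0°) eclipsed 13.2; OH(120°)/H(120°) eclipsed 5.7; iPr(240°)/CHO(240°) eclipsed 14.5 → 33.4 kJ/mol.
CH2Cl at 60° (staggered): I(0°)/CH2Cl(60°) gauche 5.1; I(0°)/CHO(300°) gauche 4.4; OH(120°)/CH2Cl(60°) gauche 3.1; iPr(240°)/CHO(300°) gauche 5.2 → 17.8 kJ/mol.
CH2Cl at 120° (eclipsed): I(0°)/CHO(0°) eclipsed 12.3; OH(120°)/CH2Cl(120°) eclipsed 11.8; iPr(240°)/H(240°) eclipsed 8.8 → 32.9 kJ/mol.
CH2Cl at 180° (staggered): I(0°)/CHO(60°) gauche 4.4; OH(120°)/CH2Cl(180°) gauche 3.1; OH(120°)/CHO(60°) gauche 2.5; iPr(240°)/CH2Cl(180°) gauche 4.7 → 14.7 kJ/mol.
CH2Cl at 240° (eclipsed): I(0°)/H(0°) eclipsed 7.1; OH(120°)/CHO(120°) eclipsed 8.5; iPr(240°)/CH2Cl(240°) eclipsed 14.3 → 29.9 kJ/mol.
CH2Cl at 300° (staggered): I(0°)/CH2Cl(300°) gauche 5.1; OH(120°)/CHO(180°) gauche 2.5; iPr(240°)/CH2Cl(300°) gauche 4.7; iPr(240°)/CHO(180°) gauche 5.2 → 17.5 kJ/mol.
The minimum (14.7 kJ/mol) occurs with CH2Cl at 180°.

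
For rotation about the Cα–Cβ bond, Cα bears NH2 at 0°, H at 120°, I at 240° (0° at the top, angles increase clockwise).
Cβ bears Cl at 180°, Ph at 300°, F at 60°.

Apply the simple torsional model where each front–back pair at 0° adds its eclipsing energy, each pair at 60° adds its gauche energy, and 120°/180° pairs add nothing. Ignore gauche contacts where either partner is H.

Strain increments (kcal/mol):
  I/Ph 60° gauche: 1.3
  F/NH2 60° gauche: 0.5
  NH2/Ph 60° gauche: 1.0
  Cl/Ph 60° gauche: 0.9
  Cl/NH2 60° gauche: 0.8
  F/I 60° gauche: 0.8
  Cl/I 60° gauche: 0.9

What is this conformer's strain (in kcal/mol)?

This conformer (staggered): NH2–Ph gauche, NH2–F gauche, I–Cl gauche, I–Ph gauche; 1.0 + 0.5 + 0.9 + 1.3 = 3.7 kcal/mol.

3.7 kcal/mol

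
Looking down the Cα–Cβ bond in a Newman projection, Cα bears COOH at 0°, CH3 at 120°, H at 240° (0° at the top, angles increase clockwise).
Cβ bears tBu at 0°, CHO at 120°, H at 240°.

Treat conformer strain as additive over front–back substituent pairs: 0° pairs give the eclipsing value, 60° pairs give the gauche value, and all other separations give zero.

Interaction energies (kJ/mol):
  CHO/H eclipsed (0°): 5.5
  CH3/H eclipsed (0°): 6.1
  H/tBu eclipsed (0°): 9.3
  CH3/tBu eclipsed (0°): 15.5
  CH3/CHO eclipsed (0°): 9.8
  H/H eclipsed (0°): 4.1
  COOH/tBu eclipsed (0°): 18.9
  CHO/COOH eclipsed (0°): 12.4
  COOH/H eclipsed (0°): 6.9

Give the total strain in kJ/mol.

This conformer is eclipsed. COOH at 0° is eclipsed with tBu at 0° (18.9); CH3 at 120° is eclipsed with CHO at 120° (9.8); H at 240° is eclipsed with H at 240° (4.1). Total 32.8 kJ/mol.

32.8 kJ/mol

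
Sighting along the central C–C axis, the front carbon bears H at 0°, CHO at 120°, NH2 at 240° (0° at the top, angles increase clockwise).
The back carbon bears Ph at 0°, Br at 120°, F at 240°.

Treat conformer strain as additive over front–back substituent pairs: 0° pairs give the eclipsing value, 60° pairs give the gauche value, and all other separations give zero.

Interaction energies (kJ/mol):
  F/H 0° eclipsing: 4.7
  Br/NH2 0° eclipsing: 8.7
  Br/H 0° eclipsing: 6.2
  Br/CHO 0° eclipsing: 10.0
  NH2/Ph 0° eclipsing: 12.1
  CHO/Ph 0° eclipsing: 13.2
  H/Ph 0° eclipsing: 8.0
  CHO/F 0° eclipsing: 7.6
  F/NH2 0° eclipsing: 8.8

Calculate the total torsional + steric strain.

This conformer (eclipsed): H(0°)/Ph(0°) eclipsed 8.0; CHO(120°)/Br(120°) eclipsed 10.0; NH2(240°)/F(240°) eclipsed 8.8 → 26.8 kJ/mol.

26.8 kJ/mol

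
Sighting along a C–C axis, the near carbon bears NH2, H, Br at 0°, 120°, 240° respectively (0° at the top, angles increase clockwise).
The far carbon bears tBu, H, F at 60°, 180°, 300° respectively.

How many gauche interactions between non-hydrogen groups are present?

Non-H gauche pairs: NH2(0°)/tBu(60°); NH2(0°)/F(300°); Br(240°)/F(300°) — 3 interactions.

3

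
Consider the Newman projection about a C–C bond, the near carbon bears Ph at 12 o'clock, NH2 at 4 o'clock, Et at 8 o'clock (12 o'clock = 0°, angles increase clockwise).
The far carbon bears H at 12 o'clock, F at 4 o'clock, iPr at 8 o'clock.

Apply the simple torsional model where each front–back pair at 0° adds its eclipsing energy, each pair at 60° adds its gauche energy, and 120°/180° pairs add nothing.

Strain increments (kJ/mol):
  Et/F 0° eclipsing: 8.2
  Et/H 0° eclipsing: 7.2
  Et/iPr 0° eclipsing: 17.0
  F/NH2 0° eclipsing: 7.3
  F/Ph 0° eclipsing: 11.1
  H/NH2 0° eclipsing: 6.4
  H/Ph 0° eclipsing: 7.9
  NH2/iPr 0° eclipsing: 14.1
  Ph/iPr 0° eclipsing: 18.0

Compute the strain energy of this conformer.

32.2 kJ/mol

This conformer (eclipsed): Ph(0°)/H(0°) eclipsed 7.9; NH2(120°)/F(120°) eclipsed 7.3; Et(240°)/iPr(240°) eclipsed 17.0 → 32.2 kJ/mol.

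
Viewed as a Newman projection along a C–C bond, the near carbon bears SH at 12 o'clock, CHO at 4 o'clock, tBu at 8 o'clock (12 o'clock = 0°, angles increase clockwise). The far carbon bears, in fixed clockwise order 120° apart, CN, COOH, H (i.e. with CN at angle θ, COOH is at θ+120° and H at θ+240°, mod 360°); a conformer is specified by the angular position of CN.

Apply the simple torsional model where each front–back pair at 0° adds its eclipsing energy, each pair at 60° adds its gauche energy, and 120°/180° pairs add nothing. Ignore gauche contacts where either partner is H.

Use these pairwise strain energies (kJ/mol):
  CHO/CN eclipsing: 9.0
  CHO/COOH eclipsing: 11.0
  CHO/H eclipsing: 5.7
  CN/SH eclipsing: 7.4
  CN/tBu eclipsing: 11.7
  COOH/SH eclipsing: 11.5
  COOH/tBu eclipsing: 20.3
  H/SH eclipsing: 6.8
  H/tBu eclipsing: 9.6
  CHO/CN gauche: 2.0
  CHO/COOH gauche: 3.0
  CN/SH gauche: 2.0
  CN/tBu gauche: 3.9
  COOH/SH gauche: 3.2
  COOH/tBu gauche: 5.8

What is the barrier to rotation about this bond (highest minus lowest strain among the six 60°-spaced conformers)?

CN at 0° is eclipsed. SH at 0° is eclipsed with CN at 0° (7.4); CHO at 120° is eclipsed with COOH at 120° (11.0); tBu at 240° is eclipsed with H at 240° (9.6). Total 28.0 kJ/mol.
CN at 60° is staggered. SH at 0° is gauche with CN at 60° (2.0); CHO at 120° is gauche with CN at 60° (2.0); CHO at 120° is gauche with COOH at 180° (3.0); tBu at 240° is gauche with COOH at 180° (5.8). Total 12.8 kJ/mol.
CN at 120° is eclipsed. SH at 0° is eclipsed with H at 0° (6.8); CHO at 120° is eclipsed with CN at 120° (9.0); tBu at 240° is eclipsed with COOH at 240° (20.3). Total 36.1 kJ/mol.
CN at 180° is staggered. SH at 0° is gauche with COOH at 300° (3.2); CHO at 120° is gauche with CN at 180° (2.0); tBu at 240° is gauche with CN at 180° (3.9); tBu at 240° is gauche with COOH at 300° (5.8). Total 14.9 kJ/mol.
CN at 240° is eclipsed. SH at 0° is eclipsed with COOH at 0° (11.5); CHO at 120° is eclipsed with H at 120° (5.7); tBu at 240° is eclipsed with CN at 240° (11.7). Total 28.9 kJ/mol.
CN at 300° is staggered. SH at 0° is gauche with CN at 300° (2.0); SH at 0° is gauche with COOH at 60° (3.2); CHO at 120° is gauche with COOH at 60° (3.0); tBu at 240° is gauche with CN at 300° (3.9). Total 12.1 kJ/mol.
Max at 120° (36.1 kJ/mol), min at 300° (12.1 kJ/mol); barrier = 24.0 kJ/mol.

24.0 kJ/mol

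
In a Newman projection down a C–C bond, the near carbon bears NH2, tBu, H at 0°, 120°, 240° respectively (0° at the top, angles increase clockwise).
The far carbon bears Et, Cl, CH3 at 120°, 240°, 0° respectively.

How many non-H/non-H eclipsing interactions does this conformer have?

Non-H eclipsing pairs: NH2(0°)/CH3(0°); tBu(120°)/Et(120°) — 2 interactions.

2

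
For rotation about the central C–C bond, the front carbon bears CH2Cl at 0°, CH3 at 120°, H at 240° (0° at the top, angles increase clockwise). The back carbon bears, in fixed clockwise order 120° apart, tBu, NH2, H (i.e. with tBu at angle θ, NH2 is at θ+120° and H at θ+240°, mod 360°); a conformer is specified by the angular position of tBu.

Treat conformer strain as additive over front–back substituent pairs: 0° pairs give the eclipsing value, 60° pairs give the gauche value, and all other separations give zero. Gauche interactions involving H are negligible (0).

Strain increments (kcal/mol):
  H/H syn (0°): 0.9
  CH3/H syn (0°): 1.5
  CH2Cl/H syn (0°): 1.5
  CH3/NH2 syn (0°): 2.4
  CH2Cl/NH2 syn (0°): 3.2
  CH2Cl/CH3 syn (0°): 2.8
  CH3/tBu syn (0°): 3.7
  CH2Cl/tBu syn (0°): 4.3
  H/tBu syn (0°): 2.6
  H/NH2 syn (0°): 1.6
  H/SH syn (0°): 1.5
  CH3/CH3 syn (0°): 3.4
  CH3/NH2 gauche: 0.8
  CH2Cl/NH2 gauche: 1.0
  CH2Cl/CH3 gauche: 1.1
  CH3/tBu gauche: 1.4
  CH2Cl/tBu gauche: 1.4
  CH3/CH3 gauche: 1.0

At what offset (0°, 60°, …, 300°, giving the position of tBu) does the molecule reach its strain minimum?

180°

tBu at 0° (eclipsed): CH2Cl–tBu eclipsed, CH3–NH2 eclipsed, H–H eclipsed; 4.3 + 2.4 + 0.9 = 7.6 kcal/mol.
tBu at 60° (staggered): CH2Cl–tBu gauche, CH3–tBu gauche, CH3–NH2 gauche; 1.4 + 1.4 + 0.8 = 3.6 kcal/mol.
tBu at 120° (eclipsed): CH2Cl–H eclipsed, CH3–tBu eclipsed, H–NH2 eclipsed; 1.5 + 3.7 + 1.6 = 6.8 kcal/mol.
tBu at 180° (staggered): CH2Cl–NH2 gauche, CH3–tBu gauche; 1.0 + 1.4 = 2.4 kcal/mol.
tBu at 240° (eclipsed): CH2Cl–NH2 eclipsed, CH3–H eclipsed, H–tBu eclipsed; 3.2 + 1.5 + 2.6 = 7.3 kcal/mol.
tBu at 300° (staggered): CH2Cl–tBu gauche, CH2Cl–NH2 gauche, CH3–NH2 gauche; 1.4 + 1.0 + 0.8 = 3.2 kcal/mol.
The minimum (2.4 kcal/mol) occurs with tBu at 180°.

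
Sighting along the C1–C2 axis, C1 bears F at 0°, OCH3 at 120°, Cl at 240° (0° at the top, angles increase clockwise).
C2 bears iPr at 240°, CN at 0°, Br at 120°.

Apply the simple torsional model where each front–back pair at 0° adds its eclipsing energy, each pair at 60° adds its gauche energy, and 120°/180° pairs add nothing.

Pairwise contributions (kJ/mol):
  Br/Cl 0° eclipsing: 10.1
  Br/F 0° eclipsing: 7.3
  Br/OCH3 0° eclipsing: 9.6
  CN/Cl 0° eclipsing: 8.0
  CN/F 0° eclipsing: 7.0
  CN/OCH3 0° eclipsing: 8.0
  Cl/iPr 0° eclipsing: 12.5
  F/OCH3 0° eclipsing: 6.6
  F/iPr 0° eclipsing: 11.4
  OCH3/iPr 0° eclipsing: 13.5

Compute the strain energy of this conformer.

29.1 kJ/mol

This conformer (eclipsed): F(0°)/CN(0°) eclipsed 7.0; OCH3(120°)/Br(120°) eclipsed 9.6; Cl(240°)/iPr(240°) eclipsed 12.5 → 29.1 kJ/mol.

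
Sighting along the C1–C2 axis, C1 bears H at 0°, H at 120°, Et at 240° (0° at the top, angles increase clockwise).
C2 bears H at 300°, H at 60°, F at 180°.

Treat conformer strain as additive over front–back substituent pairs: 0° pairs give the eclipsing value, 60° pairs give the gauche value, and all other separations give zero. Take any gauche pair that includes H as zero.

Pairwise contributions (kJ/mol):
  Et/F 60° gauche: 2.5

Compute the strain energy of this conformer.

2.5 kJ/mol

This conformer (staggered): Et–F gauche; 2.5 = 2.5 kJ/mol.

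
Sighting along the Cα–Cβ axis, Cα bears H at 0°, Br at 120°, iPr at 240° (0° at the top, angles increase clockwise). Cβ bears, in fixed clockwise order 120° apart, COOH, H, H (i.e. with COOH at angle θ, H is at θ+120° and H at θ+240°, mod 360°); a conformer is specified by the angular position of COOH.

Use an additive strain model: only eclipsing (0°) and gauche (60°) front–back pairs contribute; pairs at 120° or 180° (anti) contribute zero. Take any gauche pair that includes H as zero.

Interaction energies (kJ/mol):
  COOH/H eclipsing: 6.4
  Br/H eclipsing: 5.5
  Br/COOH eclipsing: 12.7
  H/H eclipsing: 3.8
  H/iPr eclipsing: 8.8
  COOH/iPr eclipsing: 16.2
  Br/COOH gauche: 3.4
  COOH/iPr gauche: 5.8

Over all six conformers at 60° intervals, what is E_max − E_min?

22.1 kJ/mol

COOH at 0° (eclipsed): H–COOH eclipsed, Br–H eclipsed, iPr–H eclipsed; 6.4 + 5.5 + 8.8 = 20.7 kJ/mol.
COOH at 60° (staggered): Br–COOH gauche; 3.4 = 3.4 kJ/mol.
COOH at 120° (eclipsed): H–H eclipsed, Br–COOH eclipsed, iPr–H eclipsed; 3.8 + 12.7 + 8.8 = 25.3 kJ/mol.
COOH at 180° (staggered): Br–COOH gauche, iPr–COOH gauche; 3.4 + 5.8 = 9.2 kJ/mol.
COOH at 240° (eclipsed): H–H eclipsed, Br–H eclipsed, iPr–COOH eclipsed; 3.8 + 5.5 + 16.2 = 25.5 kJ/mol.
COOH at 300° (staggered): iPr–COOH gauche; 5.8 = 5.8 kJ/mol.
Max at 240° (25.5 kJ/mol), min at 60° (3.4 kJ/mol); barrier = 22.1 kJ/mol.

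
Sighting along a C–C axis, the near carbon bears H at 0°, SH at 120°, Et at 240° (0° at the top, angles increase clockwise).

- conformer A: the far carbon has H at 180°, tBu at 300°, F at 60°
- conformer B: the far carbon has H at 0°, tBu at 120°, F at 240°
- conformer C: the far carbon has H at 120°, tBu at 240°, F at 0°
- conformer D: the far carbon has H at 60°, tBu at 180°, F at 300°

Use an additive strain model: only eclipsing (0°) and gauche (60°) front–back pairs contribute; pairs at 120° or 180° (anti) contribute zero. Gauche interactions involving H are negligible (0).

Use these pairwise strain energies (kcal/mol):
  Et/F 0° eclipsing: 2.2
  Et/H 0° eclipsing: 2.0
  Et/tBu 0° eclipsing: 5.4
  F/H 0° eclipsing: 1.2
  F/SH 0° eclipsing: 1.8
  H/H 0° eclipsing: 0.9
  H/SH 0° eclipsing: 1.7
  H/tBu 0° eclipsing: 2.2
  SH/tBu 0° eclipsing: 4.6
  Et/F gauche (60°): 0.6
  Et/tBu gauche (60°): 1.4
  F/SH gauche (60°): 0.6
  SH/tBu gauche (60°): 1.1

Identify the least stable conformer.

A (staggered): SH(120°)/F(60°) gauche 0.6; Et(240°)/tBu(300°) gauche 1.4 → 2.0 kcal/mol.
B (eclipsed): H(0°)/H(0°) eclipsed 0.9; SH(120°)/tBu(120°) eclipsed 4.6; Et(240°)/F(240°) eclipsed 2.2 → 7.7 kcal/mol.
C (eclipsed): H(0°)/F(0°) eclipsed 1.2; SH(120°)/H(120°) eclipsed 1.7; Et(240°)/tBu(240°) eclipsed 5.4 → 8.3 kcal/mol.
D (staggered): SH(120°)/tBu(180°) gauche 1.1; Et(240°)/tBu(180°) gauche 1.4; Et(240°)/F(300°) gauche 0.6 → 3.1 kcal/mol.
C has the highest total (8.3 kcal/mol).

C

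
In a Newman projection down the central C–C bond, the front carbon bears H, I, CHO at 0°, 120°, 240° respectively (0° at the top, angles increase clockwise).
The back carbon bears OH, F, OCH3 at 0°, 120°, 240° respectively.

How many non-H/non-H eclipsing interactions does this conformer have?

Non-H eclipsing pairs: I(120°)/F(120°); CHO(240°)/OCH3(240°) — 2 interactions.

2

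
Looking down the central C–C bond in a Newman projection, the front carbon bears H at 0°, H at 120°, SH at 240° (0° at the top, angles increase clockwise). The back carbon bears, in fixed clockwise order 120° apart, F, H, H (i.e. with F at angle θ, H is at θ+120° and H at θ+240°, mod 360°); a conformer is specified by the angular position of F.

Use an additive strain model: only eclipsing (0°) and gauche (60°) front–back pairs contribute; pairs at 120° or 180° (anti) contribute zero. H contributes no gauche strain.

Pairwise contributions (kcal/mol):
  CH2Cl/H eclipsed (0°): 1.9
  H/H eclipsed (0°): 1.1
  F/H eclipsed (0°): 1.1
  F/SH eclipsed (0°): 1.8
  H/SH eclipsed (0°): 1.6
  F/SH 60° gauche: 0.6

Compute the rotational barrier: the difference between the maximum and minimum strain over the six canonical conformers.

F at 0° (eclipsed): H–F eclipsed, H–H eclipsed, SH–H eclipsed; 1.1 + 1.1 + 1.6 = 3.8 kcal/mol.
F at 60° (staggered): no non-H gauche contacts → 0.0 kcal/mol.
F at 120° (eclipsed): H–H eclipsed, H–F eclipsed, SH–H eclipsed; 1.1 + 1.1 + 1.6 = 3.8 kcal/mol.
F at 180° (staggered): SH–F gauche; 0.6 = 0.6 kcal/mol.
F at 240° (eclipsed): H–H eclipsed, H–H eclipsed, SH–F eclipsed; 1.1 + 1.1 + 1.8 = 4.0 kcal/mol.
F at 300° (staggered): SH–F gauche; 0.6 = 0.6 kcal/mol.
Max at 240° (4.0 kcal/mol), min at 60° (0.0 kcal/mol); barrier = 4.0 kcal/mol.

4.0 kcal/mol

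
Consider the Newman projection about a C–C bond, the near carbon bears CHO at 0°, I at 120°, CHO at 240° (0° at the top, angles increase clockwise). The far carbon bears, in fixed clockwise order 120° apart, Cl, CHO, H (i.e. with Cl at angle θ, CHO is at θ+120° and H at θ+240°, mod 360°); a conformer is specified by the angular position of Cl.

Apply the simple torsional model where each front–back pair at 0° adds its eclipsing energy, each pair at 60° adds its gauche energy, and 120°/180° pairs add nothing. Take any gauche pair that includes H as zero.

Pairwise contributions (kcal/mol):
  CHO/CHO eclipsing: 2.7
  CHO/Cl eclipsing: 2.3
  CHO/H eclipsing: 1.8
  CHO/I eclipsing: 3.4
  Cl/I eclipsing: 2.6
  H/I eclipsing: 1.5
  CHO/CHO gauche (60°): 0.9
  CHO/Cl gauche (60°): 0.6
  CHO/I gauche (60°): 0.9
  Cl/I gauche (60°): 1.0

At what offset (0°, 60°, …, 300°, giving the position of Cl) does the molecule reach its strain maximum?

Cl at 0° (eclipsed): CHO(0°)/Cl(0°) eclipsed 2.3; I(120°)/CHO(120°) eclipsed 3.4; CHO(240°)/H(240°) eclipsed 1.8 → 7.5 kcal/mol.
Cl at 60° (staggered): CHO(0°)/Cl(60°) gauche 0.6; I(120°)/Cl(60°) gauche 1.0; I(120°)/CHO(180°) gauche 0.9; CHO(240°)/CHO(180°) gauche 0.9 → 3.4 kcal/mol.
Cl at 120° (eclipsed): CHO(0°)/H(0°) eclipsed 1.8; I(120°)/Cl(120°) eclipsed 2.6; CHO(240°)/CHO(240°) eclipsed 2.7 → 7.1 kcal/mol.
Cl at 180° (staggered): CHO(0°)/CHO(300°) gauche 0.9; I(120°)/Cl(180°) gauche 1.0; CHO(240°)/Cl(180°) gauche 0.6; CHO(240°)/CHO(300°) gauche 0.9 → 3.4 kcal/mol.
Cl at 240° (eclipsed): CHO(0°)/CHO(0°) eclipsed 2.7; I(120°)/H(120°) eclipsed 1.5; CHO(240°)/Cl(240°) eclipsed 2.3 → 6.5 kcal/mol.
Cl at 300° (staggered): CHO(0°)/Cl(300°) gauche 0.6; CHO(0°)/CHO(60°) gauche 0.9; I(120°)/CHO(60°) gauche 0.9; CHO(240°)/Cl(300°) gauche 0.6 → 3.0 kcal/mol.
The maximum (7.5 kcal/mol) occurs with Cl at 0°.

0°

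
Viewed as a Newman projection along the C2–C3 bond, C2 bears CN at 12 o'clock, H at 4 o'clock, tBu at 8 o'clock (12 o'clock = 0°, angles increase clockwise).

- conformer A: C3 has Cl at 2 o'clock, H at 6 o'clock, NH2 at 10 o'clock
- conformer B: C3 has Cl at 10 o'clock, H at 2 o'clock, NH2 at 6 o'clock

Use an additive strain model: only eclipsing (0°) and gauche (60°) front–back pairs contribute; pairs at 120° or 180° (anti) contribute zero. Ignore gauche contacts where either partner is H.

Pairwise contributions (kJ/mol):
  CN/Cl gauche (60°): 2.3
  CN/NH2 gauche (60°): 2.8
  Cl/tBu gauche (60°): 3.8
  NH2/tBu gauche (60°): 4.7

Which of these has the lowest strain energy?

A

A (staggered): CN–Cl gauche, CN–NH2 gauche, tBu–NH2 gauche; 2.3 + 2.8 + 4.7 = 9.8 kJ/mol.
B (staggered): CN–Cl gauche, tBu–Cl gauche, tBu–NH2 gauche; 2.3 + 3.8 + 4.7 = 10.8 kJ/mol.
A has the lowest total (9.8 kJ/mol).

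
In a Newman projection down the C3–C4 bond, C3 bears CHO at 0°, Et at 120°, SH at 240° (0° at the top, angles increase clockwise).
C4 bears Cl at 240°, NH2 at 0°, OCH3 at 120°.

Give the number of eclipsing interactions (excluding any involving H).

Non-H eclipsing pairs: CHO(0°)/NH2(0°); Et(120°)/OCH3(120°); SH(240°)/Cl(240°) — 3 interactions.

3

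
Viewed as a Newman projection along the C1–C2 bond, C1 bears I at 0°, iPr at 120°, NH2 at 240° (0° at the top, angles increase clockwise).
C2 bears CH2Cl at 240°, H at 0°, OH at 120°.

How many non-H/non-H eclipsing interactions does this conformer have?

Non-H eclipsing pairs: iPr(120°)/OH(120°); NH2(240°)/CH2Cl(240°) — 2 interactions.

2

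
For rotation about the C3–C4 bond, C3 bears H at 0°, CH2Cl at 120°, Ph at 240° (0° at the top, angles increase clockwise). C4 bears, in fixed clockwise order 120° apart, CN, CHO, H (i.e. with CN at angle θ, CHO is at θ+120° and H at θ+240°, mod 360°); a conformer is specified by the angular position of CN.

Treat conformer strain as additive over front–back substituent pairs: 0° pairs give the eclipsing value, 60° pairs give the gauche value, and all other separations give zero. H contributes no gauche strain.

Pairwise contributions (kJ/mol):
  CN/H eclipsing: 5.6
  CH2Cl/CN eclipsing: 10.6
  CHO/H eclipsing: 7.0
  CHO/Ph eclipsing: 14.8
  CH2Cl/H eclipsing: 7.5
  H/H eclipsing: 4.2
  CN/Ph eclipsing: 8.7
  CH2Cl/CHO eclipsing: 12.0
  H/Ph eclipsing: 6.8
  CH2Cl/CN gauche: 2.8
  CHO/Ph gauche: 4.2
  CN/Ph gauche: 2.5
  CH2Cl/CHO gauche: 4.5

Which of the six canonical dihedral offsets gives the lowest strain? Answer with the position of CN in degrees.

CN at 0° (eclipsed): H–CN eclipsed, CH2Cl–CHO eclipsed, Ph–H eclipsed; 5.6 + 12.0 + 6.8 = 24.4 kJ/mol.
CN at 60° (staggered): CH2Cl–CN gauche, CH2Cl–CHO gauche, Ph–CHO gauche; 2.8 + 4.5 + 4.2 = 11.5 kJ/mol.
CN at 120° (eclipsed): H–H eclipsed, CH2Cl–CN eclipsed, Ph–CHO eclipsed; 4.2 + 10.6 + 14.8 = 29.6 kJ/mol.
CN at 180° (staggered): CH2Cl–CN gauche, Ph–CN gauche, Ph–CHO gauche; 2.8 + 2.5 + 4.2 = 9.5 kJ/mol.
CN at 240° (eclipsed): H–CHO eclipsed, CH2Cl–H eclipsed, Ph–CN eclipsed; 7.0 + 7.5 + 8.7 = 23.2 kJ/mol.
CN at 300° (staggered): CH2Cl–CHO gauche, Ph–CN gauche; 4.5 + 2.5 = 7.0 kJ/mol.
The minimum (7.0 kJ/mol) occurs with CN at 300°.

300°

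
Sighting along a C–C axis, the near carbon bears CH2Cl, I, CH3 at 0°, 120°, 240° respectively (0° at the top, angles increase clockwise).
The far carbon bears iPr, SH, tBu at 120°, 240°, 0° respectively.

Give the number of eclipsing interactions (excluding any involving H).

Non-H eclipsing pairs: CH2Cl(0°)/tBu(0°); I(120°)/iPr(120°); CH3(240°)/SH(240°) — 3 interactions.

3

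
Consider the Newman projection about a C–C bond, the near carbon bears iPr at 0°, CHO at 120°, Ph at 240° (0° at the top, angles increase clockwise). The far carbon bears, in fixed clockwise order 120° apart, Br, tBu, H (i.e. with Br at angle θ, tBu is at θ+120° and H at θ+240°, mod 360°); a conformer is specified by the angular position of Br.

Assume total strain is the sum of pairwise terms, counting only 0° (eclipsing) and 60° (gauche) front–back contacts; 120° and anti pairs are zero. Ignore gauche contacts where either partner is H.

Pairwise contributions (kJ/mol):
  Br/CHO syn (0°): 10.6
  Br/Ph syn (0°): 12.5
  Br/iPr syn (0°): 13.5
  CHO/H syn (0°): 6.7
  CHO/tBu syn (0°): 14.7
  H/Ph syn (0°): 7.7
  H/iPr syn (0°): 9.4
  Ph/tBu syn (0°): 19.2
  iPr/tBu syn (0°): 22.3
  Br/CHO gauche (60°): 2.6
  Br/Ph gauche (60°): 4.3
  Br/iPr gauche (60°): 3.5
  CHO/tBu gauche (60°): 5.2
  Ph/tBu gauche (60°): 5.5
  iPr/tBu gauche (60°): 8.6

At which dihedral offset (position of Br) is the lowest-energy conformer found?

60°

Br at 0° is eclipsed. iPr at 0° is eclipsed with Br at 0° (13.5); CHO at 120° is eclipsed with tBu at 120° (14.7); Ph at 240° is eclipsed with H at 240° (7.7). Total 35.9 kJ/mol.
Br at 60° is staggered. iPr at 0° is gauche with Br at 60° (3.5); CHO at 120° is gauche with Br at 60° (2.6); CHO at 120° is gauche with tBu at 180° (5.2); Ph at 240° is gauche with tBu at 180° (5.5). Total 16.8 kJ/mol.
Br at 120° is eclipsed. iPr at 0° is eclipsed with H at 0° (9.4); CHO at 120° is eclipsed with Br at 120° (10.6); Ph at 240° is eclipsed with tBu at 240° (19.2). Total 39.2 kJ/mol.
Br at 180° is staggered. iPr at 0° is gauche with tBu at 300° (8.6); CHO at 120° is gauche with Br at 180° (2.6); Ph at 240° is gauche with Br at 180° (4.3); Ph at 240° is gauche with tBu at 300° (5.5). Total 21.0 kJ/mol.
Br at 240° is eclipsed. iPr at 0° is eclipsed with tBu at 0° (22.3); CHO at 120° is eclipsed with H at 120° (6.7); Ph at 240° is eclipsed with Br at 240° (12.5). Total 41.5 kJ/mol.
Br at 300° is staggered. iPr at 0° is gauche with Br at 300° (3.5); iPr at 0° is gauche with tBu at 60° (8.6); CHO at 120° is gauche with tBu at 60° (5.2); Ph at 240° is gauche with Br at 300° (4.3). Total 21.6 kJ/mol.
The minimum (16.8 kJ/mol) occurs with Br at 60°.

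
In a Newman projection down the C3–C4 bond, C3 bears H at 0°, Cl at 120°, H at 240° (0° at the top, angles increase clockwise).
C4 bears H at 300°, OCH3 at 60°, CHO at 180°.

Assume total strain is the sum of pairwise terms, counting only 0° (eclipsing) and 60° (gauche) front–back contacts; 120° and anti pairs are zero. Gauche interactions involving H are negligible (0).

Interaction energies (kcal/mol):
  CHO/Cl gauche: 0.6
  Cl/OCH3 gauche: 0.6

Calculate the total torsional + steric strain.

This conformer (staggered): Cl(120°)/OCH3(60°) gauche 0.6; Cl(120°)/CHO(180°) gauche 0.6 → 1.2 kcal/mol.

1.2 kcal/mol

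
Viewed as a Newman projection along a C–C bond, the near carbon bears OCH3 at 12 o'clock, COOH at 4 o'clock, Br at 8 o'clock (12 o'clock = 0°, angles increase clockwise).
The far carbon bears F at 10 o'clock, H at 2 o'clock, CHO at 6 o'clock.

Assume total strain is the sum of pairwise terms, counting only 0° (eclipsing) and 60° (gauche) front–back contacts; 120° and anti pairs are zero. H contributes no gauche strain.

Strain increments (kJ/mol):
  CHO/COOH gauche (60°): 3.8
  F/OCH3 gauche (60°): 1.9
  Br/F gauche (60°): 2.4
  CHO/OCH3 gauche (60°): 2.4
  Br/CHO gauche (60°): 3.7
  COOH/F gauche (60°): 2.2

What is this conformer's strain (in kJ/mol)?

This conformer is staggered. OCH3 at 0° is gauche with F at 300° (1.9); COOH at 120° is gauche with CHO at 180° (3.8); Br at 240° is gauche with F at 300° (2.4); Br at 240° is gauche with CHO at 180° (3.7). Total 11.8 kJ/mol.

11.8 kJ/mol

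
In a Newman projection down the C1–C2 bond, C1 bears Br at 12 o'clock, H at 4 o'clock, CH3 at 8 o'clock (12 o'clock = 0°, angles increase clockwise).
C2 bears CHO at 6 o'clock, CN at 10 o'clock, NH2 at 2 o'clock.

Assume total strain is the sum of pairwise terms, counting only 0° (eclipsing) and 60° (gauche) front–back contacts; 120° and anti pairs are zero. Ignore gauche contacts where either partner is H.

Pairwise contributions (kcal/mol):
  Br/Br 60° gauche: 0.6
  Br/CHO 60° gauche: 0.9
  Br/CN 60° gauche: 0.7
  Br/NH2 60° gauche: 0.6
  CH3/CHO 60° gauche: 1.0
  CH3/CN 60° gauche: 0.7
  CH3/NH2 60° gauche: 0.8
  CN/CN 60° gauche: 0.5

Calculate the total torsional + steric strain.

This conformer (staggered): Br(0°)/CN(300°) gauche 0.7; Br(0°)/NH2(60°) gauche 0.6; CH3(240°)/CHO(180°) gauche 1.0; CH3(240°)/CN(300°) gauche 0.7 → 3.0 kcal/mol.

3.0 kcal/mol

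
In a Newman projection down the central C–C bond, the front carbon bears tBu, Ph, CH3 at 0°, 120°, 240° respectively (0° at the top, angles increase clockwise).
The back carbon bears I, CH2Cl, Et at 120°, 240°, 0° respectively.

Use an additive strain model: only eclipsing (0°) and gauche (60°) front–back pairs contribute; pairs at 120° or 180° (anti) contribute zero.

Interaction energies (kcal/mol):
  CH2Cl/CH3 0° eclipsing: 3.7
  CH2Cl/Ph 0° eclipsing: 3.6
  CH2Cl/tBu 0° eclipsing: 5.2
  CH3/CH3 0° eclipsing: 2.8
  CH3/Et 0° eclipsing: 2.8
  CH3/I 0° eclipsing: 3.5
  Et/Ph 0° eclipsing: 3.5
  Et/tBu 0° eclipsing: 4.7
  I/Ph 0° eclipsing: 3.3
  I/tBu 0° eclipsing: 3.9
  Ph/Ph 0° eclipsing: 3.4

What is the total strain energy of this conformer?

11.7 kcal/mol

This conformer (eclipsed): tBu(0°)/Et(0°) eclipsed 4.7; Ph(120°)/I(120°) eclipsed 3.3; CH3(240°)/CH2Cl(240°) eclipsed 3.7 → 11.7 kcal/mol.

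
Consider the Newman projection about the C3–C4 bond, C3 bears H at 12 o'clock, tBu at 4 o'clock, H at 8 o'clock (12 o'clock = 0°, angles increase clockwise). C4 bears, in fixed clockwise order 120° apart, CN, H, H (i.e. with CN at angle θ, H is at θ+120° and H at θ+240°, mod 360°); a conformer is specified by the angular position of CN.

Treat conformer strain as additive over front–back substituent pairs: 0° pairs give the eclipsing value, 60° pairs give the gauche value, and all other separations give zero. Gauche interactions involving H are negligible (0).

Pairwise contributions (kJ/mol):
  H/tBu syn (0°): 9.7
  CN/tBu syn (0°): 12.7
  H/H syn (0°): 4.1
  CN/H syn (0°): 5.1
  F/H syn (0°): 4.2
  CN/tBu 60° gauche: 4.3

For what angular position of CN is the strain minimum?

300°

CN at 0° is eclipsed. H at 0° is eclipsed with CN at 0° (5.1); tBu at 120° is eclipsed with H at 120° (9.7); H at 240° is eclipsed with H at 240° (4.1). Total 18.9 kJ/mol.
CN at 60° is staggered. tBu at 120° is gauche with CN at 60° (4.3). Total 4.3 kJ/mol.
CN at 120° is eclipsed. H at 0° is eclipsed with H at 0° (4.1); tBu at 120° is eclipsed with CN at 120° (12.7); H at 240° is eclipsed with H at 240° (4.1). Total 20.9 kJ/mol.
CN at 180° is staggered. tBu at 120° is gauche with CN at 180° (4.3). Total 4.3 kJ/mol.
CN at 240° is eclipsed. H at 0° is eclipsed with H at 0° (4.1); tBu at 120° is eclipsed with H at 120° (9.7); H at 240° is eclipsed with CN at 240° (5.1). Total 18.9 kJ/mol.
CN at 300° (staggered): no non-H gauche contacts → 0.0 kJ/mol.
The minimum (0.0 kJ/mol) occurs with CN at 300°.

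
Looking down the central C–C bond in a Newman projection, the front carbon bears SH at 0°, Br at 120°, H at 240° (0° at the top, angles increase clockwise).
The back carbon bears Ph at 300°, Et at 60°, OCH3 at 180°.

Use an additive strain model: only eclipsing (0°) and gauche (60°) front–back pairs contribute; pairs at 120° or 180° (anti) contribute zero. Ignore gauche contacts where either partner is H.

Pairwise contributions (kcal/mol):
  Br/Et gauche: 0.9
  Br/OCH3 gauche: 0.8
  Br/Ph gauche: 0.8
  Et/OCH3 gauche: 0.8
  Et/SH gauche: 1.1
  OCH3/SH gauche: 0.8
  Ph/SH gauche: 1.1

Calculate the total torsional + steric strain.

3.9 kcal/mol

This conformer (staggered): SH–Ph gauche, SH–Et gauche, Br–Et gauche, Br–OCH3 gauche; 1.1 + 1.1 + 0.9 + 0.8 = 3.9 kcal/mol.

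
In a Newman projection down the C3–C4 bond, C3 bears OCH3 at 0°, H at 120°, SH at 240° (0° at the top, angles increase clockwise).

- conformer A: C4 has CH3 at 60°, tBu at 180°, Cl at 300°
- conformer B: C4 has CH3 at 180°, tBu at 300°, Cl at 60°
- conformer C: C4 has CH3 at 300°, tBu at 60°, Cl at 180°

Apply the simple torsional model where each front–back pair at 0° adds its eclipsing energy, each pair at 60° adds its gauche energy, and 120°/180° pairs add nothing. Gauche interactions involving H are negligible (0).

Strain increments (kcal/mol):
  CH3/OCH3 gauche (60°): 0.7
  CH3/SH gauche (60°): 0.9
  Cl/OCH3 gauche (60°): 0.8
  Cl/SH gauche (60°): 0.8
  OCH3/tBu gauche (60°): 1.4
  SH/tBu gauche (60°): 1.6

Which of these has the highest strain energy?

B

A (staggered): OCH3–CH3 gauche, OCH3–Cl gauche, SH–tBu gauche, SH–Cl gauche; 0.7 + 0.8 + 1.6 + 0.8 = 3.9 kcal/mol.
B (staggered): OCH3–tBu gauche, OCH3–Cl gauche, SH–CH3 gauche, SH–tBu gauche; 1.4 + 0.8 + 0.9 + 1.6 = 4.7 kcal/mol.
C (staggered): OCH3–CH3 gauche, OCH3–tBu gauche, SH–CH3 gauche, SH–Cl gauche; 0.7 + 1.4 + 0.9 + 0.8 = 3.8 kcal/mol.
B has the highest total (4.7 kcal/mol).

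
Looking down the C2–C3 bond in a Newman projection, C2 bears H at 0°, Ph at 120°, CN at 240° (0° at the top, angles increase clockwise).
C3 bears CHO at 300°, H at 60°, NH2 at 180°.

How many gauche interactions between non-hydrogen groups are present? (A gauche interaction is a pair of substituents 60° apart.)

3

Non-H gauche pairs: Ph(120°)/NH2(180°); CN(240°)/CHO(300°); CN(240°)/NH2(180°) — 3 interactions.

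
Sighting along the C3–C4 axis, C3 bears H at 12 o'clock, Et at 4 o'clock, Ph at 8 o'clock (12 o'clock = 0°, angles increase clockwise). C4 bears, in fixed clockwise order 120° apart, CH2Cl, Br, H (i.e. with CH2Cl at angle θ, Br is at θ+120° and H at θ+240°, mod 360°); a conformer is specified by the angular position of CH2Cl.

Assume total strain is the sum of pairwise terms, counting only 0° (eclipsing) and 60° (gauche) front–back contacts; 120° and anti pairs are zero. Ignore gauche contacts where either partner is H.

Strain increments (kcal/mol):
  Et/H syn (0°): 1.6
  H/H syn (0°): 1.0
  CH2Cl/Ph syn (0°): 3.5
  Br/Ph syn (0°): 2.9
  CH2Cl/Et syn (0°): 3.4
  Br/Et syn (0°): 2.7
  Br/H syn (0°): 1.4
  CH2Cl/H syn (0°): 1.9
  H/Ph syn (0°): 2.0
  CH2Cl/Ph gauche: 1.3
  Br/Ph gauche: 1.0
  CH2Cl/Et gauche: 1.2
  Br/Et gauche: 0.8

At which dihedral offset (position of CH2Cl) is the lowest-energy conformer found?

CH2Cl at 0° (eclipsed): H(0°)/CH2Cl(0°) eclipsed 1.9; Et(120°)/Br(120°) eclipsed 2.7; Ph(240°)/H(240°) eclipsed 2.0 → 6.6 kcal/mol.
CH2Cl at 60° (staggered): Et(120°)/CH2Cl(60°) gauche 1.2; Et(120°)/Br(180°) gauche 0.8; Ph(240°)/Br(180°) gauche 1.0 → 3.0 kcal/mol.
CH2Cl at 120° (eclipsed): H(0°)/H(0°) eclipsed 1.0; Et(120°)/CH2Cl(120°) eclipsed 3.4; Ph(240°)/Br(240°) eclipsed 2.9 → 7.3 kcal/mol.
CH2Cl at 180° (staggered): Et(120°)/CH2Cl(180°) gauche 1.2; Ph(240°)/CH2Cl(180°) gauche 1.3; Ph(240°)/Br(300°) gauche 1.0 → 3.5 kcal/mol.
CH2Cl at 240° (eclipsed): H(0°)/Br(0°) eclipsed 1.4; Et(120°)/H(120°) eclipsed 1.6; Ph(240°)/CH2Cl(240°) eclipsed 3.5 → 6.5 kcal/mol.
CH2Cl at 300° (staggered): Et(120°)/Br(60°) gauche 0.8; Ph(240°)/CH2Cl(300°) gauche 1.3 → 2.1 kcal/mol.
The minimum (2.1 kcal/mol) occurs with CH2Cl at 300°.

300°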